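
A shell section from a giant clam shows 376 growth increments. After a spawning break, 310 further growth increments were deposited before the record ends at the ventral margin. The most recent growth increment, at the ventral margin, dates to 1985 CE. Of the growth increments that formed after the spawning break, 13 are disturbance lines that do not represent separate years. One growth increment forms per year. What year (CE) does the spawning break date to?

310 growth increments post-date the spawning break.
Excluding 13 false growth increments: 310 − 13 = 297.
Counting back 297 years from 1985 CE places the spawning break in 1985 − 297 = 1688 CE.

1688 CE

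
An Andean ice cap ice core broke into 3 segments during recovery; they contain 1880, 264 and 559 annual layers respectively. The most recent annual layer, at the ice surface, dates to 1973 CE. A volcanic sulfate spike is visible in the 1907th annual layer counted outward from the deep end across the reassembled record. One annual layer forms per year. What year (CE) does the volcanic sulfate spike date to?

1177 CE

Total annual layers = 1880 + 264 + 559 = 2703.
The volcanic sulfate spike sits at annual layer 1907 from the deep end, so 2703 − 1907 = 796 annual layers formed after it.
Counting back 796 years from 1973 CE places the volcanic sulfate spike in 1973 − 796 = 1177 CE.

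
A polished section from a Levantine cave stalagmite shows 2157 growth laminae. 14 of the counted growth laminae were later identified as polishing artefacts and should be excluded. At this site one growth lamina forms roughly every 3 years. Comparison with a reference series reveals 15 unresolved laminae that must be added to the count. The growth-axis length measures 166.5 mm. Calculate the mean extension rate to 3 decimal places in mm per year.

0.026 mm per year

After corrections the count is 2157 − 14 + 15 = 2158 growth laminae.
Multiplying by 3 years per growth lamina: 2158 × 3 = 6474 years.
Mean rate = 166.5 mm / 6474 years ≈ 0.026 mm per year.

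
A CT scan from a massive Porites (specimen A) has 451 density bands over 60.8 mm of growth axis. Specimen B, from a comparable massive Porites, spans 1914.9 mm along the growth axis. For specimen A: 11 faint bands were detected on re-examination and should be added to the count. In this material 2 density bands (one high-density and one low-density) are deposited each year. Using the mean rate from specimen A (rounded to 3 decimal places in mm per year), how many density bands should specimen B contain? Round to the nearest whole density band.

Specimen A: true density band count = 451 + 11 = 462.
Specimen A: dividing by 2 density bands per year: 462 / 2 = 231 years.
A: 60.8 mm over 231 years gives 60.8 / 231 ≈ 0.263 mm per year.
B spans 1914.9 / 0.263 = 7280.99 years; at 2 density bands per year that is 7280.99 × 2 ≈ 14562 density bands.

14562 density bands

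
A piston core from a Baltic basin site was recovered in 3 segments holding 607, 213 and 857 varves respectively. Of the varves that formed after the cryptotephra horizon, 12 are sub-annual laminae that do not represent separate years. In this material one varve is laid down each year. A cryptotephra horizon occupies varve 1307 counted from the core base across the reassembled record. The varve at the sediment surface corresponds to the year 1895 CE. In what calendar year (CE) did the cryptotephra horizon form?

Total varves = 607 + 213 + 857 = 1677.
The cryptotephra horizon sits at varve 1307 from the core base, so 1677 − 1307 = 370 varves formed after it.
Excluding 12 false varves: 370 − 12 = 358.
The varve at the sediment surface is 1895 CE, so the cryptotephra horizon dates to 1895 − 358 = 1537 CE.

1537 CE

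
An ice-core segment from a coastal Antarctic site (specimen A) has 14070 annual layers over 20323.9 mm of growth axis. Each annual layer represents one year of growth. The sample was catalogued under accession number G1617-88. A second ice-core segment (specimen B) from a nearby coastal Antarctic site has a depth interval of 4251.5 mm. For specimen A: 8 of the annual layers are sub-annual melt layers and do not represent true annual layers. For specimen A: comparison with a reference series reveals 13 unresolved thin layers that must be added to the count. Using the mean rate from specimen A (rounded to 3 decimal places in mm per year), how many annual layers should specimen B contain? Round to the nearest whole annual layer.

Specimen A: after corrections the count is 14070 − 8 + 13 = 14075 annual layers.
A: Mean rate = 20323.9 mm / 14075 years ≈ 1.444 mm per year.
For B, 4251.5 / 1.444 = 2944.25 years ≈ 2944 annual layers.

2944 annual layers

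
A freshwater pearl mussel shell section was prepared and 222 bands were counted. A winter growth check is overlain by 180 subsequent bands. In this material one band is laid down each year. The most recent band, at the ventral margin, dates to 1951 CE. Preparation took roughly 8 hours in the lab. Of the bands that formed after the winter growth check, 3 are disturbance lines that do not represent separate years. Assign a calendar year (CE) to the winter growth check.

1774 CE

There are 180 bands younger than the winter growth check.
180 − 3 false = 177 true bands after the winter growth check.
Counting back 177 years from 1951 CE places the winter growth check in 1951 − 177 = 1774 CE.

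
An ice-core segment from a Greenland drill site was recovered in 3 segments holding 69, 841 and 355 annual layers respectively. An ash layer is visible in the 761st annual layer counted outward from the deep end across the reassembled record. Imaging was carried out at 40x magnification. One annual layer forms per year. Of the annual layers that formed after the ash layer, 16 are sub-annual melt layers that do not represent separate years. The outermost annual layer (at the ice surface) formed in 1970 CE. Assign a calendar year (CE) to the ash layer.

1482 CE

Total annual layers = 69 + 841 + 355 = 1265.
Between annual layer 761 and the ice surface there are 1265 − 761 = 504 annual layers.
Excluding 16 false annual layers: 504 − 16 = 488.
Counting back 488 years from 1970 CE places the ash layer in 1970 − 488 = 1482 CE.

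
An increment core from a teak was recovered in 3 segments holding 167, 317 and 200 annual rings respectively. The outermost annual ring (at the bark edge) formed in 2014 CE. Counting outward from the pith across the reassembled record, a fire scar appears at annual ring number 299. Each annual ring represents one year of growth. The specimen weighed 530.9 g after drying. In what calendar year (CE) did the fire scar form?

Total annual rings = 167 + 317 + 200 = 684.
The fire scar sits at annual ring 299 from the pith, so 684 − 299 = 385 annual rings formed after it.
Counting back 385 years from 2014 CE places the fire scar in 2014 − 385 = 1629 CE.

1629 CE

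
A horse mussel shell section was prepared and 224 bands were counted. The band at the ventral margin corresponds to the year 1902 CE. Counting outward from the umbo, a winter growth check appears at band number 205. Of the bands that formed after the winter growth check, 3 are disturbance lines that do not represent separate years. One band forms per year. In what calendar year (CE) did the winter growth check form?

1886 CE

224 − 205 = 19 bands lie beyond the winter growth check toward the ventral margin.
19 − 3 false = 16 true bands after the winter growth check.
1902 − 16 = 1886 CE.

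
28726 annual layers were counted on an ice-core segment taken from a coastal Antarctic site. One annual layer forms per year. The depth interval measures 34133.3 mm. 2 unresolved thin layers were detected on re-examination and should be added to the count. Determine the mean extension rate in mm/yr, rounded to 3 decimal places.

1.188 mm/yr

Correcting the raw count gives 28726 + 2 = 28728 true annual layers.
Mean rate = 34133.3 mm / 28728 years ≈ 1.188 mm/yr.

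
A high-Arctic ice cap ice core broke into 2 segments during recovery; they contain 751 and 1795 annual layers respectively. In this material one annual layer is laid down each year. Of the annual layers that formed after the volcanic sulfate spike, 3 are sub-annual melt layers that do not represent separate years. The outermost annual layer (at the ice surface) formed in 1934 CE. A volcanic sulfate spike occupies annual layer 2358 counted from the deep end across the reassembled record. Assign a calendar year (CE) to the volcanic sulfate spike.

Total annual layers = 751 + 1795 = 2546.
The volcanic sulfate spike sits at annual layer 2358 from the deep end, so 2546 − 2358 = 188 annual layers formed after it.
188 − 3 false = 185 true annual layers after the volcanic sulfate spike.
1934 − 185 = 1749 CE.

1749 CE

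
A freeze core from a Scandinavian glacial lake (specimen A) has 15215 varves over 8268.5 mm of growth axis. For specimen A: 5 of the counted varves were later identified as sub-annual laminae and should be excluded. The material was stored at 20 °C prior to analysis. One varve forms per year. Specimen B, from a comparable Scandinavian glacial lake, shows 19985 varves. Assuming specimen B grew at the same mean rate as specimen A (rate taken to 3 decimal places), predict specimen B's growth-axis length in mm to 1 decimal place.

10871.8 mm

Specimen A: true varve count = 15215 − 5 = 15210.
A: Extension rate ≈ 8268.5 / 15210 = 0.544 mm/yr.
For B, 0.544 mm/year × 19985 years = 10871.8 mm.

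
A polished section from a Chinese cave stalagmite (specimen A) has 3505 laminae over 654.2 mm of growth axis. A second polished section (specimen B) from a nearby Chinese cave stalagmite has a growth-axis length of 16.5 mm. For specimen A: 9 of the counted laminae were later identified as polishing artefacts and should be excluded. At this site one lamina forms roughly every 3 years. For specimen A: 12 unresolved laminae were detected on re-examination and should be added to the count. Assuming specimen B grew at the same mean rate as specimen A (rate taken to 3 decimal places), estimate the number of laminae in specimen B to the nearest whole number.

Specimen A: correcting the raw count gives 3505 − 9 + 12 = 3508 true laminae.
Specimen A: at 3 years per lamina, 3508 × 3 = 10524 years.
A: Extension rate ≈ 654.2 / 10524 = 0.062 mm per year.
Specimen B: 16.5 mm / 0.062 mm per year = 266.13 years; at 3 years per lamina that is 266.13 / 3 ≈ 89 laminae.

89 laminae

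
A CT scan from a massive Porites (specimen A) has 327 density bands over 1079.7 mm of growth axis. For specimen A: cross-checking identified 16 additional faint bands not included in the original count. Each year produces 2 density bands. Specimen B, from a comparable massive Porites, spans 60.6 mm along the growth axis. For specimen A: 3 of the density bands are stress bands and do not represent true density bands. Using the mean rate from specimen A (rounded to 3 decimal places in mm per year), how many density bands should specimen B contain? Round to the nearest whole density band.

19 density bands

Specimen A: after corrections the count is 327 − 3 + 16 = 340 density bands.
Specimen A: with 2 density bands per year, 340 / 2 = 170 years.
A: Mean rate = 1079.7 mm / 170 years ≈ 6.351 mm per year.
For B, 60.6 / 6.351 = 9.54 years; at 2 density bands per year that is 9.54 × 2 ≈ 19 density bands.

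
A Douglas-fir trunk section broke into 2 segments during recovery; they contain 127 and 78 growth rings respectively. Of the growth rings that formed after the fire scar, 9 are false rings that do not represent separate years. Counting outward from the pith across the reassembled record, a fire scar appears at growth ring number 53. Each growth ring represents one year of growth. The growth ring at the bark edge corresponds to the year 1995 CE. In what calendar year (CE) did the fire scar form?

Total growth rings = 127 + 78 = 205.
The fire scar sits at growth ring 53 from the pith, so 205 − 53 = 152 growth rings formed after it.
Excluding 9 false growth rings: 152 − 9 = 143.
Counting back 143 years from 1995 CE places the fire scar in 1995 − 143 = 1852 CE.

1852 CE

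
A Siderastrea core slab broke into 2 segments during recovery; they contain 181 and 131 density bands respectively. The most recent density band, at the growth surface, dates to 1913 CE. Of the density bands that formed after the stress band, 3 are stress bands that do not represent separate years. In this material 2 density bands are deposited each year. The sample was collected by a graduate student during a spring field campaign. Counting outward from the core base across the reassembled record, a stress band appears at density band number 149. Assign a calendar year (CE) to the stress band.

1833 CE

Total density bands = 181 + 131 = 312.
312 − 149 = 163 density bands lie beyond the stress band toward the growth surface.
163 − 3 false = 160 true density bands after the stress band.
With 2 density bands per year, 160 / 2 = 80 years.
Counting back 80 years from 1913 CE places the stress band in 1913 − 80 = 1833 CE.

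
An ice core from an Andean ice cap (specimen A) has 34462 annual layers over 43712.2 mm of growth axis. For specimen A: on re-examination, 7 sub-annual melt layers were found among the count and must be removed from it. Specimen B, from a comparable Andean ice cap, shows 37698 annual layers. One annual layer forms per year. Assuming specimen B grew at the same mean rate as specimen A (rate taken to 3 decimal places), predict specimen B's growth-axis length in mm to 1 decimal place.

47838.8 mm

Specimen A: after corrections the count is 34462 − 7 = 34455 annual layers.
A: 43712.2 mm over 34455 years gives 43712.2 / 34455 ≈ 1.269 mm/year.
B's length ≈ 1.269 × 37698 = 47838.8 mm.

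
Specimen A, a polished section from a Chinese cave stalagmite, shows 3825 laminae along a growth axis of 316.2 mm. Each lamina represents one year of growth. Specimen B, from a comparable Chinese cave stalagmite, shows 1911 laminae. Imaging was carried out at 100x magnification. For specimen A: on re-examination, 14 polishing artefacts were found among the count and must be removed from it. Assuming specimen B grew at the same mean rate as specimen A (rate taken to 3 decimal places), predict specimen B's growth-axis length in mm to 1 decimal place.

158.6 mm

Specimen A: after corrections the count is 3825 − 14 = 3811 laminae.
A: 316.2 mm over 3811 years gives 316.2 / 3811 ≈ 0.083 mm per year.
Length of B = 0.083 × 1911 = 158.6 mm.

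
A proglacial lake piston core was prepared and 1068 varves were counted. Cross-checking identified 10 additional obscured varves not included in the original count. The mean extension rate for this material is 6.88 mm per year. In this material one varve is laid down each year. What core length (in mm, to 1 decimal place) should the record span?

After corrections the count is 1068 + 10 = 1078 varves.
1078 years at 6.88 mm/year gives 6.88 × 1078 = 7416.6 mm.

7416.6 mm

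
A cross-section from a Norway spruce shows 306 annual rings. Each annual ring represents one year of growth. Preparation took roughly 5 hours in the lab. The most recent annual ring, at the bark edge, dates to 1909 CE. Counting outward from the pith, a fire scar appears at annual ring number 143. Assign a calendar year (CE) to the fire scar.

306 − 143 = 163 annual rings lie beyond the fire scar toward the bark edge.
The annual ring at the bark edge is 1909 CE, so the fire scar dates to 1909 − 163 = 1746 CE.

1746 CE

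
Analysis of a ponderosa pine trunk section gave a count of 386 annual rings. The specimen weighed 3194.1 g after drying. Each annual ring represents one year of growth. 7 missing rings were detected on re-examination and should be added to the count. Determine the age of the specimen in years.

393 years

Adjusted count: 386 + 7 = 393 annual rings.
At one annual ring per year, that is 393 years.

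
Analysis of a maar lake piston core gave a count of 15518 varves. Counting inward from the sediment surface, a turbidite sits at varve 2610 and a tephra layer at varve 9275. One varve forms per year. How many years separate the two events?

The two markers are separated by 9275 − 2610 = 6665 varves.
At one varve per year, 6665 years elapsed between them.

6665 yr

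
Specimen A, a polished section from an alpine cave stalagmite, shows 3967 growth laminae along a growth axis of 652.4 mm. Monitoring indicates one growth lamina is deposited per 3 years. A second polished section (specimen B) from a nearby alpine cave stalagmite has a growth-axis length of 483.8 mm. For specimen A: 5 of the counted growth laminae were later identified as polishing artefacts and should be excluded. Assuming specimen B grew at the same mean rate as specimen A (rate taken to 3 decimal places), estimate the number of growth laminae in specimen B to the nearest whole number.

Specimen A: true growth lamina count = 3967 − 5 = 3962.
Specimen A: at 3 years per growth lamina, 3962 × 3 = 11886 years.
A: Mean rate = 652.4 mm / 11886 years ≈ 0.055 mm/yr.
Specimen B: 483.8 mm / 0.055 mm per year = 8796.36 years; at 3 years per growth lamina that is 8796.36 / 3 ≈ 2932 growth laminae.

2932 growth laminae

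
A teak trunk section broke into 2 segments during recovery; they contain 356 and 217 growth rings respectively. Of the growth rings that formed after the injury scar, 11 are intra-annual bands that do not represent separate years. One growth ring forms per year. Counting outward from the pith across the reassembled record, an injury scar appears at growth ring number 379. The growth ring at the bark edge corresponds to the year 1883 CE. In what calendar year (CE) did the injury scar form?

Total growth rings = 356 + 217 = 573.
573 − 379 = 194 growth rings lie beyond the injury scar toward the bark edge.
194 − 11 false = 183 true growth rings after the injury scar.
The growth ring at the bark edge is 1883 CE, so the injury scar dates to 1883 − 183 = 1700 CE.

1700 CE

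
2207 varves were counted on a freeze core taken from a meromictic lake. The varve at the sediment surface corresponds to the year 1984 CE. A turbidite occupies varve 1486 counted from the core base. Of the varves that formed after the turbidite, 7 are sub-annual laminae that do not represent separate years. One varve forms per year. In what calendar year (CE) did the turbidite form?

1270 CE

The turbidite sits at varve 1486 from the core base, so 2207 − 1486 = 721 varves formed after it.
Excluding 7 false varves: 721 − 7 = 714.
The varve at the sediment surface is 1984 CE, so the turbidite dates to 1984 − 714 = 1270 CE.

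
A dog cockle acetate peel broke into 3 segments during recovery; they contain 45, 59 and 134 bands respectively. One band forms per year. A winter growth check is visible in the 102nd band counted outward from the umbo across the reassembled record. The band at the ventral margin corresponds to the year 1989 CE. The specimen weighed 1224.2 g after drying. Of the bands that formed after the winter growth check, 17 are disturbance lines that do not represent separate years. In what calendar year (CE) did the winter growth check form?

Total bands = 45 + 59 + 134 = 238.
The winter growth check sits at band 102 from the umbo, so 238 − 102 = 136 bands formed after it.
Excluding 17 false bands: 136 − 17 = 119.
1989 − 119 = 1870 CE.

1870 CE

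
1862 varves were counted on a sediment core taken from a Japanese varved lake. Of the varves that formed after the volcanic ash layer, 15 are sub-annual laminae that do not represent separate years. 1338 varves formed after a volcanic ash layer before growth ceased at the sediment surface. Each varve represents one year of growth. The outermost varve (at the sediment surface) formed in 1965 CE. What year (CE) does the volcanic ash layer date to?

642 CE

1338 varves post-date the volcanic ash layer.
1338 − 15 false = 1323 true varves after the volcanic ash layer.
Counting back 1323 years from 1965 CE places the volcanic ash layer in 1965 − 1323 = 642 CE.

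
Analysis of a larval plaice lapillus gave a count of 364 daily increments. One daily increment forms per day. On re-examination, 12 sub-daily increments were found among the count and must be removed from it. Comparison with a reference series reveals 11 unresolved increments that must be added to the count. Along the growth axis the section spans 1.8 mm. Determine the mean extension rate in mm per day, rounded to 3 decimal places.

Correcting the raw count gives 364 − 12 + 11 = 363 true daily increments.
Extension rate ≈ 1.8 / 363 = 0.005 mm per day.

0.005 mm per day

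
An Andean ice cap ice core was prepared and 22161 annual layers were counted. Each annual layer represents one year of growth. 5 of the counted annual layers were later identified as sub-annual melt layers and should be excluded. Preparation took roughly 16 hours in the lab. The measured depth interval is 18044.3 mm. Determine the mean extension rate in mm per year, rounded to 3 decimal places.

True annual layer count = 22161 − 5 = 22156.
18044.3 mm over 22156 years gives 18044.3 / 22156 ≈ 0.814 mm per year.

0.814 mm per year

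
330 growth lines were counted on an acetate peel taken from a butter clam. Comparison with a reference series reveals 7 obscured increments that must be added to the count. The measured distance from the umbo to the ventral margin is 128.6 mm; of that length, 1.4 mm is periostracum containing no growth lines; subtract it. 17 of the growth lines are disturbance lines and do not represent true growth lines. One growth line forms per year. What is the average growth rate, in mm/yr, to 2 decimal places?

0.40 mm/yr

After corrections the count is 330 − 17 + 7 = 320 growth lines.
The growth record spans 128.6 − 1.4 = 127.2 mm.
Extension rate ≈ 127.2 / 320 = 0.40 mm/yr.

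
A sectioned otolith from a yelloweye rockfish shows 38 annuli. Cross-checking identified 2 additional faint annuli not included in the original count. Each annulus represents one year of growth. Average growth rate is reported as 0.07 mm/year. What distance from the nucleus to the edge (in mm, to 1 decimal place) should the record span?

2.8 mm

Adjusted count: 38 + 2 = 40 annuli.
40 years at 0.07 mm/year gives 0.07 × 40 = 2.8 mm.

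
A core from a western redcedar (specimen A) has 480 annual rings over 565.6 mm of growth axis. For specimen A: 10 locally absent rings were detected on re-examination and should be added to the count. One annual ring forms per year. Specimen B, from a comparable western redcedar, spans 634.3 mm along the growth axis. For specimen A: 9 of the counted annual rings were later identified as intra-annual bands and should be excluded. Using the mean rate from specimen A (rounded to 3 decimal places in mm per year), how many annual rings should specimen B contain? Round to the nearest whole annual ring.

539 annual rings

Specimen A: after corrections the count is 480 − 9 + 10 = 481 annual rings.
A: 565.6 mm over 481 years gives 565.6 / 481 ≈ 1.176 mm/yr.
For B, 634.3 / 1.176 = 539.37 years ≈ 539 annual rings.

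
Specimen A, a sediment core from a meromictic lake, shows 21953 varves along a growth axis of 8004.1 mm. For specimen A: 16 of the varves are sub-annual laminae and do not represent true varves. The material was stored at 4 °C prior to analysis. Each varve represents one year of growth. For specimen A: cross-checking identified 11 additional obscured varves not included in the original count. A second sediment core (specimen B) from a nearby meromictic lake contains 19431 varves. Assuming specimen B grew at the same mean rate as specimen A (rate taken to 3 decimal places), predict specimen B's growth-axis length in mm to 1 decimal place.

Specimen A: correcting the raw count gives 21953 − 16 + 11 = 21948 true varves.
A: Extension rate ≈ 8004.1 / 21948 = 0.365 mm/year.
For B, 0.365 mm/year × 19431 years = 7092.3 mm.

7092.3 mm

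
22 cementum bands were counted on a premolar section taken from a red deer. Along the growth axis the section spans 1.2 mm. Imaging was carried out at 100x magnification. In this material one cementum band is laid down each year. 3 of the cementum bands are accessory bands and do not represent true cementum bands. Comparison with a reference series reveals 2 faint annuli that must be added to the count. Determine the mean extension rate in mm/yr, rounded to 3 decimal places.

Adjusted count: 22 − 3 + 2 = 21 cementum bands.
Mean rate = 1.2 mm / 21 years ≈ 0.057 mm/yr.

0.057 mm/yr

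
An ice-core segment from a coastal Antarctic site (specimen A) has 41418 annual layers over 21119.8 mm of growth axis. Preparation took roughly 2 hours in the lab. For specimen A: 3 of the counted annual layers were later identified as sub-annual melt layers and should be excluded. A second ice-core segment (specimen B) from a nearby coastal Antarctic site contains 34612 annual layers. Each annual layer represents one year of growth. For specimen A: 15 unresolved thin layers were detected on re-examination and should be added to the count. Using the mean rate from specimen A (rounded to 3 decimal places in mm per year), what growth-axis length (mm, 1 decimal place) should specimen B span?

17652.1 mm

Specimen A: after corrections the count is 41418 − 3 + 15 = 41430 annual layers.
A: Extension rate ≈ 21119.8 / 41430 = 0.510 mm/year.
B's length ≈ 0.510 × 34612 = 17652.1 mm.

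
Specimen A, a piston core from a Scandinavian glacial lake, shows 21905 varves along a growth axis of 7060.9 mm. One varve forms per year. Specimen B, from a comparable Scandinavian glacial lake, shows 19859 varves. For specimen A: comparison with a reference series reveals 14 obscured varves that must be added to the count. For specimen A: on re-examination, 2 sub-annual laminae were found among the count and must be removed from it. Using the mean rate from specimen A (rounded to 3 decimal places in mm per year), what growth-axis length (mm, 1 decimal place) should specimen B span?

Specimen A: true varve count = 21905 − 2 + 14 = 21917.
A: 7060.9 mm over 21917 years gives 7060.9 / 21917 ≈ 0.322 mm per year.
For B, 0.322 mm/year × 19859 years = 6394.6 mm.

6394.6 mm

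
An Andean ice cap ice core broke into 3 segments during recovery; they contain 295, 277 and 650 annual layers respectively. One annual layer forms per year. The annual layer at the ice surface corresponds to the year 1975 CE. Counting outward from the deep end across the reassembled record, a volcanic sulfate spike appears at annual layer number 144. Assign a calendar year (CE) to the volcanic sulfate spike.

Total annual layers = 295 + 277 + 650 = 1222.
1222 − 144 = 1078 annual layers lie beyond the volcanic sulfate spike toward the ice surface.
1975 − 1078 = 897 CE.

897 CE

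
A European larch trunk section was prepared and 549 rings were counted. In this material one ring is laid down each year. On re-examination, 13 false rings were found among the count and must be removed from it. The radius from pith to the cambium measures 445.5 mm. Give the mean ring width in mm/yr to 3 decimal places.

0.831 mm/yr

Adjusted count: 549 − 13 = 536 rings.
Extension rate ≈ 445.5 / 536 = 0.831 mm/yr.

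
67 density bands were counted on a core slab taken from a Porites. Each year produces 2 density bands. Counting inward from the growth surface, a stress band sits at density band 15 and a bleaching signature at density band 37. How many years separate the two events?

37 − 15 = 22 density bands lie between the two events.
Dividing by 2 density bands per year: 22 / 2 = 11 years.

11 yr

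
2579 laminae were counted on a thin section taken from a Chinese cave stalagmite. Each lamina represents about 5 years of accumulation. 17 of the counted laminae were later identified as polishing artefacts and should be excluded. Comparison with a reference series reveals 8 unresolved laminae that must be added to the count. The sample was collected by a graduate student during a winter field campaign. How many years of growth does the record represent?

Adjusted count: 2579 − 17 + 8 = 2570 laminae.
2570 laminae at 5 years each span 2570 × 5 = 12850 years.

12850 years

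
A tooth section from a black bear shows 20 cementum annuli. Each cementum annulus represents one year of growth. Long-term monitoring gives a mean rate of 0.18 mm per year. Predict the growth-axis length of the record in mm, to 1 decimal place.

3.6 mm

20 years of growth are recorded.
Length ≈ 0.18 × 20 = 3.6 mm.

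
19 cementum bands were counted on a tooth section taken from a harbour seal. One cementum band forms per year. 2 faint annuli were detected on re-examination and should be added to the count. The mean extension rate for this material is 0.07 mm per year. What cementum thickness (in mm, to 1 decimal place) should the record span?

True cementum band count = 19 + 2 = 21.
21 years at 0.07 mm/year gives 0.07 × 21 = 1.5 mm.

1.5 mm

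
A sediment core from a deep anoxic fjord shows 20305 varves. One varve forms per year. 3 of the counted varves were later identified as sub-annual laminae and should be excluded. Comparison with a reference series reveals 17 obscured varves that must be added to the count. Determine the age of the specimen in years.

True varve count = 20305 − 3 + 17 = 20319.
One varve per year makes the duration 20319 years.

20319 years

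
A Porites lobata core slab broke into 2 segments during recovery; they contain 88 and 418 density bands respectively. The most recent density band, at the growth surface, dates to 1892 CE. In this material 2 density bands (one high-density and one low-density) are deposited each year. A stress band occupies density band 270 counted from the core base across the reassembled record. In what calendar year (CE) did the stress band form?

Total density bands = 88 + 418 = 506.
506 − 270 = 236 density bands lie beyond the stress band toward the growth surface.
With 2 density bands per year, 236 / 2 = 118 years.
1892 − 118 = 1774 CE.

1774 CE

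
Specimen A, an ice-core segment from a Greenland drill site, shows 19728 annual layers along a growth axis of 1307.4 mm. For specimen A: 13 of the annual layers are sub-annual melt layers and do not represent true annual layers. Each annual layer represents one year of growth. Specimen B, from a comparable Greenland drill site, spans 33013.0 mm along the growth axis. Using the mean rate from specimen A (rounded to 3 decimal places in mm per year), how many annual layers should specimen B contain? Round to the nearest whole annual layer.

500197 annual layers

Specimen A: after corrections the count is 19728 − 13 = 19715 annual layers.
A: 1307.4 mm over 19715 years gives 1307.4 / 19715 ≈ 0.066 mm/yr.
B spans 33013.0 / 0.066 = 500196.97 years ≈ 500197 annual layers.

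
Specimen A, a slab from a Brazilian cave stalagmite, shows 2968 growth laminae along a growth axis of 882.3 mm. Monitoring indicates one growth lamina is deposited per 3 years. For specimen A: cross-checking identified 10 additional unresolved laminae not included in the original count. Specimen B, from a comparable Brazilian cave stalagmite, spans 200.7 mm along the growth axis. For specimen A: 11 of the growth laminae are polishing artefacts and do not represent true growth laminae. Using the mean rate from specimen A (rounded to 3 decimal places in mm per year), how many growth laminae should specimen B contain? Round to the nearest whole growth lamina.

Specimen A: after corrections the count is 2968 − 11 + 10 = 2967 growth laminae.
Specimen A: at 3 years per growth lamina, 2967 × 3 = 8901 years.
A: 882.3 mm over 8901 years gives 882.3 / 8901 ≈ 0.099 mm/year.
Specimen B: 200.7 mm / 0.099 mm per year = 2027.27 years; at 3 years per growth lamina that is 2027.27 / 3 ≈ 676 growth laminae.

676 growth laminae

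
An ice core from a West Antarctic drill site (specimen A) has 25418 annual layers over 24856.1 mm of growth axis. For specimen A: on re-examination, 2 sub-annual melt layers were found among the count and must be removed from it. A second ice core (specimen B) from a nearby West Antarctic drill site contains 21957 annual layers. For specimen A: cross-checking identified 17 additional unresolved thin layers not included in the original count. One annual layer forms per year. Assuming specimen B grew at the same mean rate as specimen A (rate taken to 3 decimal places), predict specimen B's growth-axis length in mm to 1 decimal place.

21452.0 mm

Specimen A: after corrections the count is 25418 − 2 + 17 = 25433 annual layers.
A: Extension rate ≈ 24856.1 / 25433 = 0.977 mm per year.
B's length ≈ 0.977 × 21957 = 21452.0 mm.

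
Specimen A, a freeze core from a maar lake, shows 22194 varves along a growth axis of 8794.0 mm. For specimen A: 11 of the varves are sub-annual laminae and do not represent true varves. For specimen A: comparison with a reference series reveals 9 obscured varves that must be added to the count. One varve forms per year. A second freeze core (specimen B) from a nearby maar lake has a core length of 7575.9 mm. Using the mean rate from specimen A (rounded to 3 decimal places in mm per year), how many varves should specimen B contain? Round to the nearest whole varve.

Specimen A: true varve count = 22194 − 11 + 9 = 22192.
A: Mean rate = 8794.0 mm / 22192 years ≈ 0.396 mm per year.
B spans 7575.9 / 0.396 = 19131.06 years ≈ 19131 varves.

19131 varves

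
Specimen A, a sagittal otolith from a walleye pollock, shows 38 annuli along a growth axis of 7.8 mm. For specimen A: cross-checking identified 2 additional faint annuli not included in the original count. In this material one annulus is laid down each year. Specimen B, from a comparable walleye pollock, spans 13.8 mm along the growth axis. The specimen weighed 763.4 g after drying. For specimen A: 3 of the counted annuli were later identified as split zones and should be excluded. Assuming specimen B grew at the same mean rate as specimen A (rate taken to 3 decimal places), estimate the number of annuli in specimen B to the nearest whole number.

65 annuli

Specimen A: after corrections the count is 38 − 3 + 2 = 37 annuli.
A: 7.8 mm over 37 years gives 7.8 / 37 ≈ 0.211 mm/year.
Specimen B: 13.8 mm / 0.211 mm per year = 65.40 years ≈ 65 annuli.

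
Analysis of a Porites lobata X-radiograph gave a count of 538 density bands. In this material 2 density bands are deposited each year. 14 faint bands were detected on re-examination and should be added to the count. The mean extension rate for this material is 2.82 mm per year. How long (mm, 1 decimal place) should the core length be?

After corrections the count is 538 + 14 = 552 density bands.
With 2 density bands per year, 552 / 2 = 276 years.
Predicted length = 2.82 mm/year × 276 years = 778.3 mm.

778.3 mm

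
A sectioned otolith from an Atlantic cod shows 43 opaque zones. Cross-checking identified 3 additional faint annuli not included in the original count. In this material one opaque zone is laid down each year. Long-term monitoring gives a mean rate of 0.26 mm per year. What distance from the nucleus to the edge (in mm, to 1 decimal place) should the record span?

Correcting the raw count gives 43 + 3 = 46 true opaque zones.
Length ≈ 0.26 × 46 = 12.0 mm.

12.0 mm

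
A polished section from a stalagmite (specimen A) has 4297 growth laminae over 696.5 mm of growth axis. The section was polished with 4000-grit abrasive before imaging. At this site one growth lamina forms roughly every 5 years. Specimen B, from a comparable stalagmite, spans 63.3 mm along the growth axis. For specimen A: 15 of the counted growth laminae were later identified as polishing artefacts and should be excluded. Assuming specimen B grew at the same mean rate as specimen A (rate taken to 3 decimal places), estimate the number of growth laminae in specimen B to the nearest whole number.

Specimen A: adjusted count: 4297 − 15 = 4282 growth laminae.
Specimen A: multiplying by 5 years per growth lamina: 4282 × 5 = 21410 years.
A: Mean rate = 696.5 mm / 21410 years ≈ 0.033 mm/year.
For B, 63.3 / 0.033 = 1918.18 years; at 5 years per growth lamina that is 1918.18 / 5 ≈ 384 growth laminae.

384 growth laminae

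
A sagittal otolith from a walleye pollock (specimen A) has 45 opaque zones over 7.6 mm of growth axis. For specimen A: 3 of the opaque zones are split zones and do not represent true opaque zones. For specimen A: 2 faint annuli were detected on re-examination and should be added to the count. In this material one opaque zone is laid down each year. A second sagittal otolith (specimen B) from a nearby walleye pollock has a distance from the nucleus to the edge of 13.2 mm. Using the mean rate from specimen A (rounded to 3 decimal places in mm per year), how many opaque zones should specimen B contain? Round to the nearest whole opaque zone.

Specimen A: true opaque zone count = 45 − 3 + 2 = 44.
A: Extension rate ≈ 7.6 / 44 = 0.173 mm/yr.
For B, 13.2 / 0.173 = 76.30 years ≈ 76 opaque zones.

76 opaque zones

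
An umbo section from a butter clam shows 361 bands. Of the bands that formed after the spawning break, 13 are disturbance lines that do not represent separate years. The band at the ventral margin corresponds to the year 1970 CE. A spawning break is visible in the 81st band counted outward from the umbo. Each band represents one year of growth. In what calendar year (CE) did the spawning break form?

1703 CE

The spawning break sits at band 81 from the umbo, so 361 − 81 = 280 bands formed after it.
280 − 13 false = 267 true bands after the spawning break.
1970 − 267 = 1703 CE.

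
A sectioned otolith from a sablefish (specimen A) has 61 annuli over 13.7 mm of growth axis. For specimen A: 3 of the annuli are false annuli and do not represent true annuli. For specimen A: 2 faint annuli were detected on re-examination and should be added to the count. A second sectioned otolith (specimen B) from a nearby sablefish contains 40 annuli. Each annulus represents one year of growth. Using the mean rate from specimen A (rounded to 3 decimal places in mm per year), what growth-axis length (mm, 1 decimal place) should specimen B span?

9.1 mm

Specimen A: correcting the raw count gives 61 − 3 + 2 = 60 true annuli.
A: 13.7 mm over 60 years gives 13.7 / 60 ≈ 0.228 mm/yr.
B's length ≈ 0.228 × 40 = 9.1 mm.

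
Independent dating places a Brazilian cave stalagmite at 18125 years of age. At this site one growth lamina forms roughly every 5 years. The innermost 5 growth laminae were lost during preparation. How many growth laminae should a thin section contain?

3620 growth laminae

One growth lamina every 5 years means 18125 / 5 = 3625 growth laminae.
Subtracting the 5 growth laminae not captured gives 3625 − 5 = 3620 growth laminae in the record.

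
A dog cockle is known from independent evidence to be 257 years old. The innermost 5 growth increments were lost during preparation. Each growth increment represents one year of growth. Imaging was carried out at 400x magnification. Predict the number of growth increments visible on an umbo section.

252 growth increments

Expected growth increments over 257 years: 257.
Less the 5 uncaptured growth increments: 257 − 5 = 252.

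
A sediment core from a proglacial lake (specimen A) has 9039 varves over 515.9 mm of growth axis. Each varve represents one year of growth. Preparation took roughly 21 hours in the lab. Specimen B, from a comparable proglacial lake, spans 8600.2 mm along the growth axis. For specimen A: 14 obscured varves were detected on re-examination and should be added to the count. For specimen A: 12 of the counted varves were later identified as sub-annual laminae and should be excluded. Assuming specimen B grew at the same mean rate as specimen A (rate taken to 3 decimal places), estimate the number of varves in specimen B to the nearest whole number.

Specimen A: correcting the raw count gives 9039 − 12 + 14 = 9041 true varves.
A: 515.9 mm over 9041 years gives 515.9 / 9041 ≈ 0.057 mm/year.
Specimen B: 8600.2 mm / 0.057 mm per year = 150880.70 years ≈ 150881 varves.

150881 varves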